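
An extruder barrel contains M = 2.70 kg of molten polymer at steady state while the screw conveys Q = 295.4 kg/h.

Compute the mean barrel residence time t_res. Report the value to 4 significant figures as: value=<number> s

Q_s = Q / 3600 = 295.4 / 3600 = 0.0820556 kg/s
t_res = M / Q_s = 2.70 / 0.0820556 = 32.9045 s

value=32.90 s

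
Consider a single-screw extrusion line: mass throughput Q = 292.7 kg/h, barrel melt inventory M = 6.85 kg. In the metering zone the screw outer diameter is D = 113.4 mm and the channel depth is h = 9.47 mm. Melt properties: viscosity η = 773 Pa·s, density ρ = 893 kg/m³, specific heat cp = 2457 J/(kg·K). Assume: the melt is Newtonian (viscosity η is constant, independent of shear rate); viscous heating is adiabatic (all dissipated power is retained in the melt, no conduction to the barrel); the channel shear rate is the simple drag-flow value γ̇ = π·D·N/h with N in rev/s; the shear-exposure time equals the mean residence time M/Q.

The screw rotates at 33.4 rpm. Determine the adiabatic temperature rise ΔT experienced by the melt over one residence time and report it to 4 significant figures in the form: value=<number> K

Convert throughput: Q = 292.7 kg/h = 292.7/3600 = 0.0813056 kg/s
Mean residence time: t_res = M/Q_s = 6.85 kg / 0.0813056 kg/s = 84.2501 s
D = 113.4 mm = 0.1134 m;  h = 9.47 mm = 0.00947 m;  N = 33.4 rpm / 60 = 0.556667 rev/s
γ̇ = π·D·N / h = π · 0.1134 · 0.556667 / 0.00947 = 20.9415 s⁻¹
ΔT = η·γ̇²·t_res/(ρ·cp) = [773 × 20.9415² × 84.2501] / [893 × 2457] = 13.017 K

value=13.02 K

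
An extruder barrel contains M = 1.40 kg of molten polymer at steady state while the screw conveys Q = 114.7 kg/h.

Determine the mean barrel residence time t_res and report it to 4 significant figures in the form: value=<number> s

value=43.94 s

Q_s = Q / 3600 = 114.7 / 3600 = 0.0318611 kg/s
t_res = M / Q_s = 1.40 / 0.0318611 = 43.9407 s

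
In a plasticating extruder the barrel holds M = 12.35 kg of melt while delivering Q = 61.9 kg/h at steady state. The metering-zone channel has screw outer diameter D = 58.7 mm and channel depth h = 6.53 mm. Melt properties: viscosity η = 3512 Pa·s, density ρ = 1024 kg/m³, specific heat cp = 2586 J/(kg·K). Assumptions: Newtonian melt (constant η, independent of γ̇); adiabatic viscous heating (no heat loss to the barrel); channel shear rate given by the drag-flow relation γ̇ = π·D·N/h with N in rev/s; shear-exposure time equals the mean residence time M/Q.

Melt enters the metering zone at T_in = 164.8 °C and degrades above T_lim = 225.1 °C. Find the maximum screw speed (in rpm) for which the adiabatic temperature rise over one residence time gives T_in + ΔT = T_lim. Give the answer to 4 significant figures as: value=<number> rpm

value=16.90 rpm

Q_s = Q / 3600 = 61.9 / 3600 = 0.0171944 kg/s
t_res = M / Q_s = 12.35 ÷ 0.0171944 = 718.255 s
D = 58.7 mm = 0.0587 m;  h = 6.53 mm = 0.00653 m
ΔT_a = T_lim − T_in = 225.1 °C − 164.8 °C = 60.3 K
γ̇_max² = ΔT_a·ρ·cp / (η·t_res) = [60.3 × 1024 × 2586] / [3512 × 718.255] = 63.3013 s⁻²
γ̇_max = sqrt(63.3013) = 7.95621 s⁻¹
Solve γ̇ = πDN/h for N: N_max = γ̇_max·h/(π·D) = 7.95621 × 0.00653 / (π × 0.0587) = 0.281729 rev/s = 16.9037 rpm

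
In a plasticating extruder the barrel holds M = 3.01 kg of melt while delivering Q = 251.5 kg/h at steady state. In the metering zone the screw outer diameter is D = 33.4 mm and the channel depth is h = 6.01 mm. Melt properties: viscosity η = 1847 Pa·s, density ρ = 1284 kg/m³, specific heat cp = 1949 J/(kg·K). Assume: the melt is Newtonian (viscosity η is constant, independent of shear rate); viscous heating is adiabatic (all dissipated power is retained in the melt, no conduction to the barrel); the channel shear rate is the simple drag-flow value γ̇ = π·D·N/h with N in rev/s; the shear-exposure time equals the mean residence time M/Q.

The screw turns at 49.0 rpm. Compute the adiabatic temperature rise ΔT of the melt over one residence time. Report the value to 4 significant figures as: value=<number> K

Convert throughput: Q = 251.5 kg/h = 251.5/3600 = 0.0698611 kg/s
Mean residence time: t_res = M/Q_s = 3.01 kg / 0.0698611 kg/s = 43.0855 s
D = 33.4 mm = 0.0334 m;  h = 6.01 mm = 0.00601 m;  N = 49.0 rpm / 60 = 0.816667 rev/s
γ̇ = π D N / h = (π)(0.0334)(0.816667) / 0.00601 = 14.2583 s⁻¹
ΔT = η·γ̇²·t_res/(ρ·cp) = [1847 × 14.2583² × 43.0855] / [1284 × 1949] = 6.46479 K

value=6.465 K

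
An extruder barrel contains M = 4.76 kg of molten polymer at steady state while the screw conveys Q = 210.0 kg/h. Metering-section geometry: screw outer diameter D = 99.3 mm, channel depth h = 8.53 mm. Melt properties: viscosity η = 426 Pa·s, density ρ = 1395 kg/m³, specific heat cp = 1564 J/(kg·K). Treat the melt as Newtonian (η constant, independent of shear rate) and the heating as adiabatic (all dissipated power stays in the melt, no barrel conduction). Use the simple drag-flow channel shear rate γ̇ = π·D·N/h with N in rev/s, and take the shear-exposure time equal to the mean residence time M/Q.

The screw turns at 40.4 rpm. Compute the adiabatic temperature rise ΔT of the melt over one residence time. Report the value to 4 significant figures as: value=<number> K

Q_s = Q / 3600 = 210.0 / 3600 = 0.0583333 kg/s
t_res = M / Q_s = 4.76 / 0.0583333 = 81.6 s
Convert to SI: D = 0.0993 m, h = 0.00853 m, N = 40.4/60 = 0.673333 rev/s
Shear rate: γ̇ = πDN/h = π·0.0993·0.673333/0.00853 = 24.6252 s⁻¹
ΔT = η·γ̇²·t_res / (ρ·cp) = 426 · (24.6252)² · 81.6 / (1395 · 1564) = 9.6616 K

value=9.662 K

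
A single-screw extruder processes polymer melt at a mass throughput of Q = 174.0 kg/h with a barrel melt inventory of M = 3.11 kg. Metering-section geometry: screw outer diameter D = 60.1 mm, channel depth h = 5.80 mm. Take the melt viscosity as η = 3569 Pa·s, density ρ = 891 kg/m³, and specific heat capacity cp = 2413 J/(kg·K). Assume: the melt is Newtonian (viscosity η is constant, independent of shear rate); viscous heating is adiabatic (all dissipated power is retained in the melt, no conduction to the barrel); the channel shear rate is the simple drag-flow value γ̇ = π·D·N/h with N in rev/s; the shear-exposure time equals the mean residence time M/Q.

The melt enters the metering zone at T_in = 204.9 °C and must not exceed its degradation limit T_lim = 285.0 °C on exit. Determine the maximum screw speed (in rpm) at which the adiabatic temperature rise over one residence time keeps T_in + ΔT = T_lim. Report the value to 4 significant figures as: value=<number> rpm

value=50.47 rpm

Throughput in SI: Q_s = 174.0 kg/h ÷ 3600 s/h = 0.0483333 kg/s
Mean residence time: t_res = M/Q_s = 3.11 kg / 0.0483333 kg/s = 64.3448 s
Convert to metres: D = 0.0601 m, h = 0.0058 m
ΔT_a = T_lim − T_in = 285.0 − 204.9 = 80.1 K
γ̇_max² = ΔT_a·ρ·cp/(η·t_res) = 80.1·891·2413/(3569·64.3448) = 749.907 s⁻²
γ̇_max = √749.907 = 27.3844 s⁻¹
N_max = γ̇_max·h / (π·D) = 27.3844 · 0.0058 / (π · 0.0601) = 0.841216 rev/s = 50.4729 rpm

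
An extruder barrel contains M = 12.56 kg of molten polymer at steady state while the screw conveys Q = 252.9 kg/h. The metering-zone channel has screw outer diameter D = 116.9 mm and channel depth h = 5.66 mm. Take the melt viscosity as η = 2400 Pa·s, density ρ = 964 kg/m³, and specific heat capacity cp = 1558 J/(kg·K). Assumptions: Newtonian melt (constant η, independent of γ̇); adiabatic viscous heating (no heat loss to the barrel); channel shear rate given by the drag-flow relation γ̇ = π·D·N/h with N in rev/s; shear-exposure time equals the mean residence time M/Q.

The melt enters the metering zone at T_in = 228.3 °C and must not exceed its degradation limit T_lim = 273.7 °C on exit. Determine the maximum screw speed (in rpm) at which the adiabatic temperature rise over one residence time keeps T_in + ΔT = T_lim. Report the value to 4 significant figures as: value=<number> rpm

Q_s = Q / 3600 = 252.9 / 3600 = 0.07025 kg/s
Mean residence time: t_res = M/Q_s = 12.56 kg / 0.07025 kg/s = 178.79 s
D = 116.9 mm = 0.1169 m;  h = 5.66 mm = 0.00566 m
ΔT_a = T_lim − T_in = 273.7 − 228.3 = 45.4 K
γ̇_max² = ΔT_a·ρ·cp / (η·t_res) = [45.4 × 964 × 1558] / [2400 × 178.79] = 158.908 s⁻²
γ̇_max = √158.908 = 12.6059 s⁻¹
N_max = γ̇_max h / (πD) = 12.6059·0.00566/(π·0.1169) = 0.194279 rev/s → ×60 = 11.6567 rpm

value=11.66 rpm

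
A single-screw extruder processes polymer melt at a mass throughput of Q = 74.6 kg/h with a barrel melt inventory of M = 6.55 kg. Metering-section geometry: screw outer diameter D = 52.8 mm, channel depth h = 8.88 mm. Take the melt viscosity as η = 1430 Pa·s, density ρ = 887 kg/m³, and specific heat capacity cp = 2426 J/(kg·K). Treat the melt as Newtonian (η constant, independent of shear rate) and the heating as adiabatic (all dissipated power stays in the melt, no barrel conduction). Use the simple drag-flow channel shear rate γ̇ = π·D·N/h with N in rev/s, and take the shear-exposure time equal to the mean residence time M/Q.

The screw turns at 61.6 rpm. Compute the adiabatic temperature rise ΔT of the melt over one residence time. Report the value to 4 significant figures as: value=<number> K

Q_s = Q / 3600 = 74.6 / 3600 = 0.0207222 kg/s
Mean residence time: t_res = M/Q_s = 6.55 kg / 0.0207222 kg/s = 316.086 s
D = 52.8 mm = 0.0528 m;  h = 8.88 mm = 0.00888 m;  N = 61.6 rpm / 60 = 1.02667 rev/s
Shear rate: γ̇ = πDN/h = π·0.0528·1.02667/0.00888 = 19.1779 s⁻¹
ΔT = η·γ̇²·t_res/(ρ·cp) = [1430 × 19.1779² × 316.086] / [887 × 2426] = 77.2551 K

value=77.26 K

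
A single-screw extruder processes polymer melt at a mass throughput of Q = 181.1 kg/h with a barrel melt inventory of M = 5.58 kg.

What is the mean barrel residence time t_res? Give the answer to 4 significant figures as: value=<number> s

value=110.9 s

Convert throughput: Q = 181.1 kg/h = 181.1/3600 = 0.0503056 kg/s
Mean residence time: t_res = M/Q_s = 5.58 kg / 0.0503056 kg/s = 110.922 s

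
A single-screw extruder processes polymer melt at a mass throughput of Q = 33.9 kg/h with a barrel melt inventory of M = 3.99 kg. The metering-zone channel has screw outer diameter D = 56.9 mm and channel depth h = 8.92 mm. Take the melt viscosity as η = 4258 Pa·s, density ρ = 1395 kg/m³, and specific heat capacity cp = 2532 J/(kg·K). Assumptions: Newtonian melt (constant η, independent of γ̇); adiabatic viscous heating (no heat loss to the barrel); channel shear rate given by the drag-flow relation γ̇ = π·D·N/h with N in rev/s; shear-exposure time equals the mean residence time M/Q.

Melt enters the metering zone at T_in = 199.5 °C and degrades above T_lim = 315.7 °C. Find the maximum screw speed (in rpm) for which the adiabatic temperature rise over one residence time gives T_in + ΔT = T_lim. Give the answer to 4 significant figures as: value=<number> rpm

value=45.16 rpm

Q_s = Q / 3600 = 33.9 / 3600 = 0.00941667 kg/s
t_res = M / Q_s = 3.99 / 0.00941667 = 423.717 s
Convert to metres: D = 0.0569 m, h = 0.00892 m
Allowable rise: ΔT_a = T_lim − T_in = 315.7 − 199.5 = 116.2 K
γ̇_max² = ΔT_a·ρ·cp/(η·t_res) = 116.2·1395·2532/(4258·423.717) = 227.49 s⁻²
Take the square root: γ̇_max = √(227.49) = 15.0828 s⁻¹
N_max = γ̇_max h / (πD) = 15.0828·0.00892/(π·0.0569) = 0.752634 rev/s → ×60 = 45.1581 rpm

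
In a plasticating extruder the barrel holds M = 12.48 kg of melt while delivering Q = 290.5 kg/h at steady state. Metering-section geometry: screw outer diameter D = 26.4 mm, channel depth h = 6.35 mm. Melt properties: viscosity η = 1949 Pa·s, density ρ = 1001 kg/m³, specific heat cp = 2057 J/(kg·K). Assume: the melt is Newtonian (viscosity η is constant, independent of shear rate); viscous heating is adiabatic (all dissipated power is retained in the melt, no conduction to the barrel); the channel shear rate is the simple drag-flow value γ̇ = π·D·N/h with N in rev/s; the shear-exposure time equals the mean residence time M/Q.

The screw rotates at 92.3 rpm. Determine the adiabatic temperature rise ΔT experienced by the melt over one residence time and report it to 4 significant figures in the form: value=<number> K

value=59.10 K

Throughput in SI: Q_s = 290.5 kg/h ÷ 3600 s/h = 0.0806944 kg/s
t_res = M / Q_s = 12.48 / 0.0806944 = 154.657 s
Geometry in metres: D = 26.4 mm → 0.0264 m, h = 6.35 mm → 0.00635 m; screw speed N = 92.3 rpm = 1.53833 rev/s
γ̇ = π D N / h = (π)(0.0264)(1.53833) / 0.00635 = 20.0923 s⁻¹
ΔT = η·γ̇²·t_res / (ρ·cp) = 1949 · (20.0923)² · 154.657 / (1001 · 2057) = 59.0984 K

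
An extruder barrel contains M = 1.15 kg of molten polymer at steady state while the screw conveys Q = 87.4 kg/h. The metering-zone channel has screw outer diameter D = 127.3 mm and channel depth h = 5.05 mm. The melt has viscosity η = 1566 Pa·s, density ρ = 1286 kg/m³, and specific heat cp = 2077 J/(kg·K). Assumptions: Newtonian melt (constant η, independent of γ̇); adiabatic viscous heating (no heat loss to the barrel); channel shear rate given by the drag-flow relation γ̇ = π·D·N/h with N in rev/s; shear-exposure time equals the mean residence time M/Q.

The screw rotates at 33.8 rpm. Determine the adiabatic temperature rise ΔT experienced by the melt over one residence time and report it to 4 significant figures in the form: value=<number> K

value=55.27 K

Q_s = Q / 3600 = 87.4 / 3600 = 0.0242778 kg/s
t_res = M / Q_s = 1.15 ÷ 0.0242778 = 47.3684 s
D = 127.3 mm = 0.1273 m;  h = 5.05 mm = 0.00505 m;  N = 33.8 rpm / 60 = 0.563333 rev/s
γ̇ = π D N / h = (π)(0.1273)(0.563333) / 0.00505 = 44.6121 s⁻¹
ΔT = η·γ̇²·t_res / (ρ·cp) = 1566 · (44.6121)² · 47.3684 / (1286 · 2077) = 55.2723 K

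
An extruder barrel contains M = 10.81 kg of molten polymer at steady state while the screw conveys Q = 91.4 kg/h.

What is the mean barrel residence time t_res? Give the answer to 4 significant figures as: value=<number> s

Convert throughput: Q = 91.4 kg/h = 91.4/3600 = 0.0253889 kg/s
t_res = M / Q_s = 10.81 / 0.0253889 = 425.777 s

value=425.8 s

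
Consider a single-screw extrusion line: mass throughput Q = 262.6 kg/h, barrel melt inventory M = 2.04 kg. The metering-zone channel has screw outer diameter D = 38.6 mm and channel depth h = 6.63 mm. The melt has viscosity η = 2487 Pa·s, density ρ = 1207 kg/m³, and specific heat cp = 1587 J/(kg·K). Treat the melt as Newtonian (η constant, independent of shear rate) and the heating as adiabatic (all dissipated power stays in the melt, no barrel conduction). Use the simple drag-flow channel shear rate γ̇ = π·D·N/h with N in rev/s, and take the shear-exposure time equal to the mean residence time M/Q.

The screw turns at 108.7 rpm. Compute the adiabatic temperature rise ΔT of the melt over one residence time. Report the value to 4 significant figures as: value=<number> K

value=39.87 K

Q_s = Q / 3600 = 262.6 / 3600 = 0.0729444 kg/s
Mean residence time: t_res = M/Q_s = 2.04 kg / 0.0729444 kg/s = 27.9665 s
Geometry in metres: D = 38.6 mm → 0.0386 m, h = 6.63 mm → 0.00663 m; screw speed N = 108.7 rpm = 1.81167 rev/s
γ̇ = π D N / h = (π)(0.0386)(1.81167) / 0.00663 = 33.1361 s⁻¹
Adiabatic rise: ΔT = η γ̇² t_res / (ρ cp) = 2487·(33.1361)²·27.9665 / (1207·1587) = 39.8688 K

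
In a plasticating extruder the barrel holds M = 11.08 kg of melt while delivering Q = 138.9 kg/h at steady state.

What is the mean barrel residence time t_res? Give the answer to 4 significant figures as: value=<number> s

value=287.2 s

Throughput in SI: Q_s = 138.9 kg/h ÷ 3600 s/h = 0.0385833 kg/s
Mean residence time: t_res = M/Q_s = 11.08 kg / 0.0385833 kg/s = 287.171 s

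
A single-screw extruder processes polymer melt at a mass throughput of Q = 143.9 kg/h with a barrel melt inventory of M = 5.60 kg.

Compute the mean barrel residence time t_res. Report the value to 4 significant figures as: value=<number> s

Throughput in SI: Q_s = 143.9 kg/h ÷ 3600 s/h = 0.0399722 kg/s
t_res = M / Q_s = 5.60 / 0.0399722 = 140.097 s

value=140.1 s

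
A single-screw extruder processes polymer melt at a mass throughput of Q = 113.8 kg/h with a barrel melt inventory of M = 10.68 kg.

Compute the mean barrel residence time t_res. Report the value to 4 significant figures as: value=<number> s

Q_s = Q / 3600 = 113.8 / 3600 = 0.0316111 kg/s
t_res = M / Q_s = 10.68 ÷ 0.0316111 = 337.856 s

value=337.9 s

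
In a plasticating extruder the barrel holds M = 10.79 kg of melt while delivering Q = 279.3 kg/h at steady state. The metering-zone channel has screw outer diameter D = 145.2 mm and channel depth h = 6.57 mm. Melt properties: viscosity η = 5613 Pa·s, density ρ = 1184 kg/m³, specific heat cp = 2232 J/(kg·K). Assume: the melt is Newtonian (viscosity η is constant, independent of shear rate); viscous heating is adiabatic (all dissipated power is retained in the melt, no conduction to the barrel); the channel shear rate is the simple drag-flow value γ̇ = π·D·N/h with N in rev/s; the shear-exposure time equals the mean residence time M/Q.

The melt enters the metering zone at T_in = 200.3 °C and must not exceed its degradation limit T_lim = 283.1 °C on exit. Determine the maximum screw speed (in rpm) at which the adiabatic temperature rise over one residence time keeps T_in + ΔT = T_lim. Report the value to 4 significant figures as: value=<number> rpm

Throughput in SI: Q_s = 279.3 kg/h ÷ 3600 s/h = 0.0775833 kg/s
t_res = M / Q_s = 10.79 ÷ 0.0775833 = 139.076 s
Convert to metres: D = 0.1452 m, h = 0.00657 m
Allowable rise: ΔT_a = T_lim − T_in = 283.1 − 200.3 = 82.8 K
γ̇_max² = ΔT_a·ρ·cp/(η·t_res) = 82.8·1184·2232/(5613·139.076) = 280.303 s⁻²
γ̇_max = √280.303 = 16.7423 s⁻¹
N_max = γ̇_max·h / (π·D) = 16.7423 · 0.00657 / (π · 0.1452) = 0.241137 rev/s = 14.4682 rpm

value=14.47 rpm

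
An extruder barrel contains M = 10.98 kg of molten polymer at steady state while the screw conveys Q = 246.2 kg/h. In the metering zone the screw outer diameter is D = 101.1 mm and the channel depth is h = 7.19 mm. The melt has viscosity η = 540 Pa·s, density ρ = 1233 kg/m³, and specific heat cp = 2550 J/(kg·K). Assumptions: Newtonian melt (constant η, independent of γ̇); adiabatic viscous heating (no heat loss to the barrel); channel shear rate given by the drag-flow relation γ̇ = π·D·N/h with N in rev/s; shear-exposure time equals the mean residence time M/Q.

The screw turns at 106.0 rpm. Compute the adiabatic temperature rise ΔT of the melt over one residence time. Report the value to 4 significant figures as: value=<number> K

value=167.9 K

Convert throughput: Q = 246.2 kg/h = 246.2/3600 = 0.0683889 kg/s
Mean residence time: t_res = M/Q_s = 10.98 kg / 0.0683889 kg/s = 160.552 s
D = 101.1 mm = 0.1011 m;  h = 7.19 mm = 0.00719 m;  N = 106.0 rpm / 60 = 1.76667 rev/s
γ̇ = π·D·N / h = π · 0.1011 · 1.76667 / 0.00719 = 78.0417 s⁻¹
ΔT = η·γ̇²·t_res / (ρ·cp) = 540 · (78.0417)² · 160.552 / (1233 · 2550) = 167.943 K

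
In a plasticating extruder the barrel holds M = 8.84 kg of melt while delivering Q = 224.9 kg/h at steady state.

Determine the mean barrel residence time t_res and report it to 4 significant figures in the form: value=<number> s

value=141.5 s

Q_s = Q / 3600 = 224.9 / 3600 = 0.0624722 kg/s
t_res = M / Q_s = 8.84 ÷ 0.0624722 = 141.503 s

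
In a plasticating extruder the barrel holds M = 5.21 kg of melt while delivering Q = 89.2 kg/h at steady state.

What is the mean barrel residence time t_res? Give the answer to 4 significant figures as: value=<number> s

Q_s = Q / 3600 = 89.2 / 3600 = 0.0247778 kg/s
Mean residence time: t_res = M/Q_s = 5.21 kg / 0.0247778 kg/s = 210.269 s

value=210.3 s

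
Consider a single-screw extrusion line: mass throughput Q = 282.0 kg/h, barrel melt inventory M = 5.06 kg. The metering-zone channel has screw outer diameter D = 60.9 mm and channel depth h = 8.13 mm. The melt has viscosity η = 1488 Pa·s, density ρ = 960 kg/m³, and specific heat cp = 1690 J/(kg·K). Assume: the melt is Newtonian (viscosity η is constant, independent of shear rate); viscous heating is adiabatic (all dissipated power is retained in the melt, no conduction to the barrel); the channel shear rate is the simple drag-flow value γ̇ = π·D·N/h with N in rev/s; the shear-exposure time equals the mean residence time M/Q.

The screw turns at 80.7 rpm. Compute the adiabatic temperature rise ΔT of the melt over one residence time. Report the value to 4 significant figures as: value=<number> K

Convert throughput: Q = 282.0 kg/h = 282.0/3600 = 0.0783333 kg/s
t_res = M / Q_s = 5.06 ÷ 0.0783333 = 64.5957 s
Convert to SI: D = 0.0609 m, h = 0.00813 m, N = 80.7/60 = 1.345 rev/s
Shear rate: γ̇ = πDN/h = π·0.0609·1.345/0.00813 = 31.6518 s⁻¹
ΔT = η·γ̇²·t_res / (ρ·cp) = 1488 · (31.6518)² · 64.5957 / (960 · 1690) = 59.3536 K

value=59.35 K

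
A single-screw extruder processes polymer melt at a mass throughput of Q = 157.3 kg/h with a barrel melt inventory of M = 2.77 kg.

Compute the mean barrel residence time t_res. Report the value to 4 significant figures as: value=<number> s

value=63.39 s

Q_s = Q / 3600 = 157.3 / 3600 = 0.0436944 kg/s
t_res = M / Q_s = 2.77 / 0.0436944 = 63.3948 s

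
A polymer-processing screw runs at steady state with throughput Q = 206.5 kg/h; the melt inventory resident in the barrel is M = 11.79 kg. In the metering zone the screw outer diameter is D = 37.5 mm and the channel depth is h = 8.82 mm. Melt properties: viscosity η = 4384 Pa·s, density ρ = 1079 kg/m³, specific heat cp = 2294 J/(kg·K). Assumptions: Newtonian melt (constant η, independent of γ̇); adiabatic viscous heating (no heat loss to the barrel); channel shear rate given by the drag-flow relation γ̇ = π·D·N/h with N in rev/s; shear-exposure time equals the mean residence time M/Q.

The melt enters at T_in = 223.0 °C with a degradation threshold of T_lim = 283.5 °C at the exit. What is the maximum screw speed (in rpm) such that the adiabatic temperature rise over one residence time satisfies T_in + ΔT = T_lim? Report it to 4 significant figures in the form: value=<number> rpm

value=57.91 rpm

Convert throughput: Q = 206.5 kg/h = 206.5/3600 = 0.0573611 kg/s
t_res = M / Q_s = 11.79 ÷ 0.0573611 = 205.54 s
D = 37.5 mm = 0.0375 m;  h = 8.82 mm = 0.00882 m
ΔT_a = T_lim − T_in = 283.5 − 223.0 = 60.5 K
γ̇_max² = ΔT_a·ρ·cp/(η·t_res) = 60.5·1079·2294/(4384·205.54) = 166.189 s⁻²
γ̇_max = √166.189 = 12.8914 s⁻¹
Solve γ̇ = πDN/h for N: N_max = γ̇_max·h/(π·D) = 12.8914 × 0.00882 / (π × 0.0375) = 0.965137 rev/s = 57.9082 rpm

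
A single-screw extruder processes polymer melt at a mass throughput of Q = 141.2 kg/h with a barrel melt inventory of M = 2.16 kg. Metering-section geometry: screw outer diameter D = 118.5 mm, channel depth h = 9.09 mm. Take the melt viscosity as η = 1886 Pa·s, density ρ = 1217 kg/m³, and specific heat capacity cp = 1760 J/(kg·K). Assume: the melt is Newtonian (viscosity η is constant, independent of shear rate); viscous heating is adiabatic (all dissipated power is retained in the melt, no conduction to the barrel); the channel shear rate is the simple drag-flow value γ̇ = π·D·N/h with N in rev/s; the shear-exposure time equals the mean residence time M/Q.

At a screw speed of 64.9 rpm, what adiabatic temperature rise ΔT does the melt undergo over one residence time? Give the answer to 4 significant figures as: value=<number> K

Q_s = Q / 3600 = 141.2 / 3600 = 0.0392222 kg/s
t_res = M / Q_s = 2.16 ÷ 0.0392222 = 55.0708 s
Geometry in metres: D = 118.5 mm → 0.1185 m, h = 9.09 mm → 0.00909 m; screw speed N = 64.9 rpm = 1.08167 rev/s
γ̇ = π D N / h = (π)(0.1185)(1.08167) / 0.00909 = 44.2994 s⁻¹
ΔT = η·γ̇²·t_res/(ρ·cp) = [1886 × 44.2994² × 55.0708] / [1217 × 1760] = 95.1602 K

value=95.16 K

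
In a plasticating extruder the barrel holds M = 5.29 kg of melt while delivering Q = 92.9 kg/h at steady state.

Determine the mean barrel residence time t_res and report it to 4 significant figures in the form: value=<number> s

Throughput in SI: Q_s = 92.9 kg/h ÷ 3600 s/h = 0.0258056 kg/s
Mean residence time: t_res = M/Q_s = 5.29 kg / 0.0258056 kg/s = 204.995 s

value=205.0 s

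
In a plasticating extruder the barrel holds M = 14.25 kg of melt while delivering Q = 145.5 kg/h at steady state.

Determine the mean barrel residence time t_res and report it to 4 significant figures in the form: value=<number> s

Convert throughput: Q = 145.5 kg/h = 145.5/3600 = 0.0404167 kg/s
t_res = M / Q_s = 14.25 ÷ 0.0404167 = 352.577 s

value=352.6 s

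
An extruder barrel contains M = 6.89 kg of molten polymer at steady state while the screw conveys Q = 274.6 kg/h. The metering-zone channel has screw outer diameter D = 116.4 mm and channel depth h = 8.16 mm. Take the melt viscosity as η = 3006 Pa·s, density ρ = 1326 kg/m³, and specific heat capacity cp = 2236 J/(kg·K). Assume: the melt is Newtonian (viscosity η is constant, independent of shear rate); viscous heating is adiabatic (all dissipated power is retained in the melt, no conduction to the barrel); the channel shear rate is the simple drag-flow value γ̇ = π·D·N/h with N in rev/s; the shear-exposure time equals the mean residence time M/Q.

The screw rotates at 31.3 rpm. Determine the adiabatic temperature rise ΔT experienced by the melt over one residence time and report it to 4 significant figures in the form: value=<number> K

Convert throughput: Q = 274.6 kg/h = 274.6/3600 = 0.0762778 kg/s
Mean residence time: t_res = M/Q_s = 6.89 kg / 0.0762778 kg/s = 90.3277 s
Geometry in metres: D = 116.4 mm → 0.1164 m, h = 8.16 mm → 0.00816 m; screw speed N = 31.3 rpm = 0.521667 rev/s
γ̇ = π D N / h = (π)(0.1164)(0.521667) / 0.00816 = 23.3779 s⁻¹
ΔT = η·γ̇²·t_res/(ρ·cp) = [3006 × 23.3779² × 90.3277] / [1326 × 2236] = 50.0503 K

value=50.05 K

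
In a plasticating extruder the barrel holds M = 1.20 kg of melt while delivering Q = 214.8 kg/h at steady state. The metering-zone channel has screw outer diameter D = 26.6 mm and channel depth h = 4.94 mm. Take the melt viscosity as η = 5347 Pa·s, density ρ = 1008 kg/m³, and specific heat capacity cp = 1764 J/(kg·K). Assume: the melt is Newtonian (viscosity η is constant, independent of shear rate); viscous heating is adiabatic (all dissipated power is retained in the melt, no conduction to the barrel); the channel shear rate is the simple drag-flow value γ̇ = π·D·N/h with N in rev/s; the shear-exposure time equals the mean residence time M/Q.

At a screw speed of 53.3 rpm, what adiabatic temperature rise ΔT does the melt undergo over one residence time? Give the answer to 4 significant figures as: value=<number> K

value=13.66 K

Convert throughput: Q = 214.8 kg/h = 214.8/3600 = 0.0596667 kg/s
Mean residence time: t_res = M/Q_s = 1.20 kg / 0.0596667 kg/s = 20.1117 s
D = 26.6 mm = 0.0266 m;  h = 4.94 mm = 0.00494 m;  N = 53.3 rpm / 60 = 0.888333 rev/s
γ̇ = π D N / h = (π)(0.0266)(0.888333) / 0.00494 = 15.0273 s⁻¹
ΔT = η·γ̇²·t_res / (ρ·cp) = 5347 · (15.0273)² · 20.1117 / (1008 · 1764) = 13.6572 K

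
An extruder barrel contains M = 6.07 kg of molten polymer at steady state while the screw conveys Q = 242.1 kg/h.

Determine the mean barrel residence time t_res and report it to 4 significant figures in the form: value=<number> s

Throughput in SI: Q_s = 242.1 kg/h ÷ 3600 s/h = 0.06725 kg/s
t_res = M / Q_s = 6.07 ÷ 0.06725 = 90.2602 s

value=90.26 s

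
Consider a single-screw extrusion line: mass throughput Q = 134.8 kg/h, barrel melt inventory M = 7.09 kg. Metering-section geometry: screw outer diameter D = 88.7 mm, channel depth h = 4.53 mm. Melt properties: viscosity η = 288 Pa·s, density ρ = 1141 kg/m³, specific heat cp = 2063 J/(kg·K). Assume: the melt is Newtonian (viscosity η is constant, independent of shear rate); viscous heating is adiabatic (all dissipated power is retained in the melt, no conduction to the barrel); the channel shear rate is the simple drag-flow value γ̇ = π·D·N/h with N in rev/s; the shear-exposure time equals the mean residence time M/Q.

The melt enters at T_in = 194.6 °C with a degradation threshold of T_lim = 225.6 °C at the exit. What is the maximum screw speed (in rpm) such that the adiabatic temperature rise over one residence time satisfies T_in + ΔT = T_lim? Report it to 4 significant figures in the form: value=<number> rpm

value=35.68 rpm

Throughput in SI: Q_s = 134.8 kg/h ÷ 3600 s/h = 0.0374444 kg/s
t_res = M / Q_s = 7.09 ÷ 0.0374444 = 189.347 s
Convert to metres: D = 0.0887 m, h = 0.00453 m
Allowable rise: ΔT_a = T_lim − T_in = 225.6 − 194.6 = 31 K
γ̇_max² = ΔT_a·ρ·cp / (η·t_res) = [31 × 1141 × 2063] / [288 × 189.347] = 1338.12 s⁻²
γ̇_max = √1338.12 = 36.5803 s⁻¹
N_max = γ̇_max h / (πD) = 36.5803·0.00453/(π·0.0887) = 0.594665 rev/s → ×60 = 35.6799 rpm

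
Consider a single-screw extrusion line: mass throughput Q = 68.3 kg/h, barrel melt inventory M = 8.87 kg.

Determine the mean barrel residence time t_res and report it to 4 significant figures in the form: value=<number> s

value=467.5 s

Throughput in SI: Q_s = 68.3 kg/h ÷ 3600 s/h = 0.0189722 kg/s
t_res = M / Q_s = 8.87 ÷ 0.0189722 = 467.526 s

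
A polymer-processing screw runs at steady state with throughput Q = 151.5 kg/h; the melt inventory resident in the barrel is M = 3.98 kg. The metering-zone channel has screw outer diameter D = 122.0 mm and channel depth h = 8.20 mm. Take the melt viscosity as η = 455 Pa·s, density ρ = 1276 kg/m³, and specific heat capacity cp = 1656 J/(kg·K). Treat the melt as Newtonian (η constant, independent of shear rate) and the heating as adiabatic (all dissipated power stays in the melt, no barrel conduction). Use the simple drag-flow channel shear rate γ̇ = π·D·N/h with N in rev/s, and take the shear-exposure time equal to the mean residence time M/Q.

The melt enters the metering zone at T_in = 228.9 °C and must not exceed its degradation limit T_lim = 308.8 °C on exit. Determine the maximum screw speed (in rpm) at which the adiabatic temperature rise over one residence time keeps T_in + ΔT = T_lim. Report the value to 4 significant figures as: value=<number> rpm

value=80.41 rpm

Throughput in SI: Q_s = 151.5 kg/h ÷ 3600 s/h = 0.0420833 kg/s
Mean residence time: t_res = M/Q_s = 3.98 kg / 0.0420833 kg/s = 94.5743 s
D = 122.0 mm = 0.122 m;  h = 8.20 mm = 0.0082 m
ΔT_a = T_lim − T_in = 308.8 °C − 228.9 °C = 79.9 K
γ̇_max² = ΔT_a·ρ·cp / (η·t_res) = [79.9 × 1276 × 1656] / [455 × 94.5743] = 3923.5 s⁻²
γ̇_max = √3923.5 = 62.6378 s⁻¹
N_max = γ̇_max h / (πD) = 62.6378·0.0082/(π·0.122) = 1.34011 rev/s → ×60 = 80.4067 rpm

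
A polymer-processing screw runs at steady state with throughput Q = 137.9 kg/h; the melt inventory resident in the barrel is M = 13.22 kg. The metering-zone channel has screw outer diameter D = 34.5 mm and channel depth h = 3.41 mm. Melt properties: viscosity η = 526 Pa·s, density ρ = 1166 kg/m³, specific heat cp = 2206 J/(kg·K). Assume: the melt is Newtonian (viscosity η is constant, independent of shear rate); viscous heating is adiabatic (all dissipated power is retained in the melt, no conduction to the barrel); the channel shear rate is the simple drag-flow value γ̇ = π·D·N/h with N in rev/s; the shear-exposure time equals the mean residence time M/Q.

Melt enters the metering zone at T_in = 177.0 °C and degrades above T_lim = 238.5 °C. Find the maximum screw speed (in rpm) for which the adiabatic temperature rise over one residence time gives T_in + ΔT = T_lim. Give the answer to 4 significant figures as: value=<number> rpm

Q_s = Q / 3600 = 137.9 / 3600 = 0.0383056 kg/s
t_res = M / Q_s = 13.22 ÷ 0.0383056 = 345.12 s
Geometry in SI: D = 34.5 mm → 0.0345 m, h = 3.41 mm → 0.00341 m
Allowable rise: ΔT_a = T_lim − T_in = 238.5 − 177.0 = 61.5 K
γ̇_max² = ΔT_a·ρ·cp / (η·t_res) = [61.5 × 1166 × 2206] / [526 × 345.12] = 871.412 s⁻²
Take the square root: γ̇_max = √(871.412) = 29.5197 s⁻¹
N_max = γ̇_max h / (πD) = 29.5197·0.00341/(π·0.0345) = 0.928747 rev/s → ×60 = 55.7248 rpm

value=55.72 rpm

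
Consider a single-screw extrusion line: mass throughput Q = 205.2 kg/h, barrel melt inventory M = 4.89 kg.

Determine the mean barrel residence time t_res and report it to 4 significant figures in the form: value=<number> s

Throughput in SI: Q_s = 205.2 kg/h ÷ 3600 s/h = 0.057 kg/s
Mean residence time: t_res = M/Q_s = 4.89 kg / 0.057 kg/s = 85.7895 s

value=85.79 s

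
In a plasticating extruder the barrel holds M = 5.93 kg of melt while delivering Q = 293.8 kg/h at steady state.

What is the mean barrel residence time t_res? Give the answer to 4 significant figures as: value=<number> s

Convert throughput: Q = 293.8 kg/h = 293.8/3600 = 0.0816111 kg/s
t_res = M / Q_s = 5.93 / 0.0816111 = 72.6617 s

value=72.66 s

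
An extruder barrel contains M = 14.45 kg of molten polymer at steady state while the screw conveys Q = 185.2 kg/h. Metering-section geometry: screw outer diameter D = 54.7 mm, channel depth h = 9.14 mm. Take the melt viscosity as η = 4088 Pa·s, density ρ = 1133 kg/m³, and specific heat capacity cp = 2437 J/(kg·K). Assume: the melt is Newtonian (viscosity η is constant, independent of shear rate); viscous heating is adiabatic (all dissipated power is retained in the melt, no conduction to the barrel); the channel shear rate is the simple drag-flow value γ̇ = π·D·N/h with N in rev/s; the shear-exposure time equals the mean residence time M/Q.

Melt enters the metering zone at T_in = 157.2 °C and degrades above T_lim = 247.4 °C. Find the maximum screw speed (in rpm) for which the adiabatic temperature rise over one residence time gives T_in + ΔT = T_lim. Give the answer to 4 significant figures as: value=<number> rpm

Throughput in SI: Q_s = 185.2 kg/h ÷ 3600 s/h = 0.0514444 kg/s
Mean residence time: t_res = M/Q_s = 14.45 kg / 0.0514444 kg/s = 280.886 s
D = 54.7 mm = 0.0547 m;  h = 9.14 mm = 0.00914 m
ΔT_a = T_lim − T_in = 247.4 − 157.2 = 90.2 K
Invert ΔT = ηγ̇²t_res/(ρcp) for γ̇: γ̇_max² = ΔT_a ρ cp / (η t_res) = 90.2·1133·2437 / (4088·280.886) = 216.896 s⁻²
γ̇_max = √216.896 = 14.7274 s⁻¹
Solve γ̇ = πDN/h for N: N_max = γ̇_max·h/(π·D) = 14.7274 × 0.00914 / (π × 0.0547) = 0.783312 rev/s = 46.9987 rpm

value=47.00 rpm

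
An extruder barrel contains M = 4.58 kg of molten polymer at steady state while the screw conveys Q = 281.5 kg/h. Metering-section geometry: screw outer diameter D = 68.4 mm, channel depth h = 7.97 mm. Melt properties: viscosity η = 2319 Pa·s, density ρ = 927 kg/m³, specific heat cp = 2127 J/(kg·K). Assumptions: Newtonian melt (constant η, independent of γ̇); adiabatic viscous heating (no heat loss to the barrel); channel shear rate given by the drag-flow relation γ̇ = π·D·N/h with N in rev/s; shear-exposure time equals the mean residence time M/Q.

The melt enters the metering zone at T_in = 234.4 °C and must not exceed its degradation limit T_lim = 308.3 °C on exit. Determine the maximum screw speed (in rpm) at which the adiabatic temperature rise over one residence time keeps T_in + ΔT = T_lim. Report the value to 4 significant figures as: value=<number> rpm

Throughput in SI: Q_s = 281.5 kg/h ÷ 3600 s/h = 0.0781944 kg/s
t_res = M / Q_s = 4.58 ÷ 0.0781944 = 58.5719 s
Convert to metres: D = 0.0684 m, h = 0.00797 m
ΔT_a = T_lim − T_in = 308.3 °C − 234.4 °C = 73.9 K
γ̇_max² = ΔT_a·ρ·cp/(η·t_res) = 73.9·927·2127/(2319·58.5719) = 1072.76 s⁻²
Take the square root: γ̇_max = √(1072.76) = 32.753 s⁻¹
Solve γ̇ = πDN/h for N: N_max = γ̇_max·h/(π·D) = 32.753 × 0.00797 / (π × 0.0684) = 1.2148 rev/s = 72.8877 rpm

value=72.89 rpm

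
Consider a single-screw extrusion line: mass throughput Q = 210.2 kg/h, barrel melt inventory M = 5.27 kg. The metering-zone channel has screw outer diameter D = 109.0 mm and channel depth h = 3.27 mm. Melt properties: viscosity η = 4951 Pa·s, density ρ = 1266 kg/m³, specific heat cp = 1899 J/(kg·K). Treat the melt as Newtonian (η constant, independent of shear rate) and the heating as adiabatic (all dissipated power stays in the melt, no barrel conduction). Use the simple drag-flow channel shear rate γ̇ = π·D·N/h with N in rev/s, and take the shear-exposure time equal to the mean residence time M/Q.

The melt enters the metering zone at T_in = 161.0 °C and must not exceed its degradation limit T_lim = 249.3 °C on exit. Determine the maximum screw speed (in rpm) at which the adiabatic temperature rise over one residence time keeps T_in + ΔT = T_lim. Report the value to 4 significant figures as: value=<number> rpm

Throughput in SI: Q_s = 210.2 kg/h ÷ 3600 s/h = 0.0583889 kg/s
Mean residence time: t_res = M/Q_s = 5.27 kg / 0.0583889 kg/s = 90.2569 s
Geometry in SI: D = 109.0 mm → 0.109 m, h = 3.27 mm → 0.00327 m
ΔT_a = T_lim − T_in = 249.3 − 161.0 = 88.3 K
Invert ΔT = ηγ̇²t_res/(ρcp) for γ̇: γ̇_max² = ΔT_a ρ cp / (η t_res) = 88.3·1266·1899 / (4951·90.2569) = 475.057 s⁻²
γ̇_max = √475.057 = 21.7958 s⁻¹
N_max = γ̇_max h / (πD) = 21.7958·0.00327/(π·0.109) = 0.208135 rev/s → ×60 = 12.4881 rpm

value=12.49 rpm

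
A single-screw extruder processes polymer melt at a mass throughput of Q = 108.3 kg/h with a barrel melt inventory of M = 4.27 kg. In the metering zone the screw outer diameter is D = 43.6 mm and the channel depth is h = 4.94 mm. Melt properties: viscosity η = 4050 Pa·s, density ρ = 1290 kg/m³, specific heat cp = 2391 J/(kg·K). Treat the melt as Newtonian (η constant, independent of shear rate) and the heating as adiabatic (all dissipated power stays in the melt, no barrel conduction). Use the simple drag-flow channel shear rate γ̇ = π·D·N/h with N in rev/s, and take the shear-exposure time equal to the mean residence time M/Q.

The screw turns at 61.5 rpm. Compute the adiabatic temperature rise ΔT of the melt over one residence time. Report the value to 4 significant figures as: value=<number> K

Q_s = Q / 3600 = 108.3 / 3600 = 0.0300833 kg/s
Mean residence time: t_res = M/Q_s = 4.27 kg / 0.0300833 kg/s = 141.939 s
Convert to SI: D = 0.0436 m, h = 0.00494 m, N = 61.5/60 = 1.025 rev/s
γ̇ = π·D·N / h = π · 0.0436 · 1.025 / 0.00494 = 28.4206 s⁻¹
Adiabatic rise: ΔT = η γ̇² t_res / (ρ cp) = 4050·(28.4206)²·141.939 / (1290·2391) = 150.541 K

value=150.5 K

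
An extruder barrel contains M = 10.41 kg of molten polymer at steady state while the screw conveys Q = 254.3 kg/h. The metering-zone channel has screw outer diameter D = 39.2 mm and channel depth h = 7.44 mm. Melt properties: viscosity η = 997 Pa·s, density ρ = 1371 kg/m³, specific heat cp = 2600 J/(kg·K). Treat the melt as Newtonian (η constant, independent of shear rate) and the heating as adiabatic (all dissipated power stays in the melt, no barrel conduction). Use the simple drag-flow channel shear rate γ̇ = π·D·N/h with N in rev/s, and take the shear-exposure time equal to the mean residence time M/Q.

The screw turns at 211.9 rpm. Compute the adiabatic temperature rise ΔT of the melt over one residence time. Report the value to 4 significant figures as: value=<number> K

Throughput in SI: Q_s = 254.3 kg/h ÷ 3600 s/h = 0.0706389 kg/s
t_res = M / Q_s = 10.41 / 0.0706389 = 147.369 s
Geometry in metres: D = 39.2 mm → 0.0392 m, h = 7.44 mm → 0.00744 m; screw speed N = 211.9 rpm = 3.53167 rev/s
γ̇ = π D N / h = (π)(0.0392)(3.53167) / 0.00744 = 58.4578 s⁻¹
Adiabatic rise: ΔT = η γ̇² t_res / (ρ cp) = 997·(58.4578)²·147.369 / (1371·2600) = 140.856 K

value=140.9 K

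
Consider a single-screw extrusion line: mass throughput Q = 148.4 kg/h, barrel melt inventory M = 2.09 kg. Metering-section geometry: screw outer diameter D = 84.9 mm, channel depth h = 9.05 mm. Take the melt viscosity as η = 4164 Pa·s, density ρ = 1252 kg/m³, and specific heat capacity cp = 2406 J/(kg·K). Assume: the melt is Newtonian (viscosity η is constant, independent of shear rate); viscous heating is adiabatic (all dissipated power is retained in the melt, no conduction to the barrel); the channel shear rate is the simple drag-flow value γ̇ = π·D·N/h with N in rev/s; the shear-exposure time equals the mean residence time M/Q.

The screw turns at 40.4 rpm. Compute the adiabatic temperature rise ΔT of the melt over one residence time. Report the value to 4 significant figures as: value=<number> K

value=27.60 K

Throughput in SI: Q_s = 148.4 kg/h ÷ 3600 s/h = 0.0412222 kg/s
t_res = M / Q_s = 2.09 ÷ 0.0412222 = 50.7008 s
D = 84.9 mm = 0.0849 m;  h = 9.05 mm = 0.00905 m;  N = 40.4 rpm / 60 = 0.673333 rev/s
Shear rate: γ̇ = πDN/h = π·0.0849·0.673333/0.00905 = 19.8445 s⁻¹
Adiabatic rise: ΔT = η γ̇² t_res / (ρ cp) = 4164·(19.8445)²·50.7008 / (1252·2406) = 27.5997 K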